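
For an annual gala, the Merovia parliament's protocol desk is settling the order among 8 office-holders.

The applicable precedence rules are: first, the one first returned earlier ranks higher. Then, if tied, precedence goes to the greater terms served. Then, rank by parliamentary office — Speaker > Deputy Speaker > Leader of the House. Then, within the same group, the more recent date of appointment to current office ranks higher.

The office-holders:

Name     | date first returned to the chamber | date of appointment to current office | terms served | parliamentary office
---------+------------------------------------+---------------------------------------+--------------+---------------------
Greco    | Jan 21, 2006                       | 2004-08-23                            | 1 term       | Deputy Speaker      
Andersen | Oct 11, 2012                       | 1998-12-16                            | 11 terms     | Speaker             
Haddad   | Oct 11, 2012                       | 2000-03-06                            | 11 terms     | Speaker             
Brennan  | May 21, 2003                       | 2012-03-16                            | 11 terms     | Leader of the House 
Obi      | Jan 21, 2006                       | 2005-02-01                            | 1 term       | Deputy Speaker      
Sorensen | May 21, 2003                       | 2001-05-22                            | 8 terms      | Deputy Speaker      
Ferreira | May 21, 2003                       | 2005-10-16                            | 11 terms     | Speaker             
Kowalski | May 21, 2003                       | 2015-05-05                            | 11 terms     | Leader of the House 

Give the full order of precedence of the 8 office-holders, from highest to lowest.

Ferreira, Kowalski, Brennan, Sorensen, Obi, Greco, Haddad, Andersen

By date first returned to the chamber (earlier first): Ferreira, Kowalski, Brennan and Sorensen (each May 21, 2003); then Obi and Greco (both Jan 21, 2006); then Haddad and Andersen (both Oct 11, 2012).
Among Ferreira, Kowalski, Brennan and Sorensen, by terms served (higher first): Ferreira, Kowalski and Brennan (11 terms) before Sorensen (8 terms).
Among Ferreira, Kowalski and Brennan, by parliamentary office: Ferreira (Speaker) before Kowalski and Brennan (Leader of the House).
Among Kowalski and Brennan, by date of appointment to current office (later first): Kowalski (2015-05-05) before Brennan (2012-03-16).
Obi and Greco both have terms served 1 term, so the next rule applies.
Obi and Greco are each Deputy Speaker, so the next rule applies.
Among Obi and Greco, by date of appointment to current office (later first): Obi (2005-02-01) before Greco (2004-08-23).
Haddad and Andersen both have terms served 11 terms, so the next rule applies.
Haddad and Andersen are each Speaker, so the next rule applies.
Among Haddad and Andersen, by date of appointment to current office (later first): Haddad (2000-03-06) before Andersen (1998-12-16).
Full order: Ferreira, Kowalski, Brennan, Sorensen, Obi, Greco, Haddad, Andersen.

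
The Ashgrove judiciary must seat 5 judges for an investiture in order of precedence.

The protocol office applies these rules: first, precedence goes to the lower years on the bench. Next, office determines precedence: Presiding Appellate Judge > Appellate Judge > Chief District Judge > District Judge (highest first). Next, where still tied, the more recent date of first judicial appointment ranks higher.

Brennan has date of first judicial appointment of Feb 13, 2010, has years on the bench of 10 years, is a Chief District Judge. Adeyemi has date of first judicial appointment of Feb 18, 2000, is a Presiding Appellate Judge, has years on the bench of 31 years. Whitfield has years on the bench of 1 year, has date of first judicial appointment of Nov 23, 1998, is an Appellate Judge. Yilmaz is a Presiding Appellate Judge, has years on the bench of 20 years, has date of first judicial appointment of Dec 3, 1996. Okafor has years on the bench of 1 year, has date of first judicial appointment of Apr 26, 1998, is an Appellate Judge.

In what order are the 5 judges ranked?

Whitfield, Okafor, Brennan, Yilmaz, Adeyemi

By years on the bench (lower first): Whitfield and Okafor (both 1 year); then Brennan (10 years); then Yilmaz (20 years); then Adeyemi (31 years).
Whitfield and Okafor are each Appellate Judge, so the next rule applies.
Among Whitfield and Okafor, by date of first judicial appointment (later first): Whitfield (Nov 23, 1998) before Okafor (Apr 26, 1998).
Full order: Whitfield, Okafor, Brennan, Yilmaz, Adeyemi.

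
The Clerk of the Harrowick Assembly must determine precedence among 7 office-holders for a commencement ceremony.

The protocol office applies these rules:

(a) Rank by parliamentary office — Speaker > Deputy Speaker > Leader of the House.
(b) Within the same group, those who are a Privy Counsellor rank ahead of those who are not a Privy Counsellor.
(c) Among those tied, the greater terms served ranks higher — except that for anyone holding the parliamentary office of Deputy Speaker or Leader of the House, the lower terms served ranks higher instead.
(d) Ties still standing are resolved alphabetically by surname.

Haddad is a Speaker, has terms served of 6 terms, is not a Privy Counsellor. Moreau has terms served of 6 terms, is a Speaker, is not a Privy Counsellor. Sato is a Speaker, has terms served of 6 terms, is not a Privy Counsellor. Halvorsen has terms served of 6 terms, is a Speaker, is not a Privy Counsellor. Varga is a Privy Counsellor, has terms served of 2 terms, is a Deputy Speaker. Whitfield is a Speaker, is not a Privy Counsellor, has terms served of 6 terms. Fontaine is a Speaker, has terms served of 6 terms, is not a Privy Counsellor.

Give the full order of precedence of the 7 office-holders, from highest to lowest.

By parliamentary office: Fontaine, Haddad, Halvorsen, Moreau, Sato and Whitfield (Speaker); then Varga (Deputy Speaker).
Fontaine, Haddad, Halvorsen, Moreau, Sato and Whitfield are each not a Privy Counsellor, so the next rule applies.
Fontaine, Haddad, Halvorsen, Moreau, Sato and Whitfield all have terms served 6 terms, so the next rule applies.
Among Fontaine, Haddad, Halvorsen, Moreau, Sato and Whitfield, alphabetically by surname: Fontaine before Haddad before Halvorsen before Moreau before Sato before Whitfield.
Full order: Fontaine, Haddad, Halvorsen, Moreau, Sato, Whitfield, Varga.

Fontaine, Haddad, Halvorsen, Moreau, Sato, Whitfield, Varga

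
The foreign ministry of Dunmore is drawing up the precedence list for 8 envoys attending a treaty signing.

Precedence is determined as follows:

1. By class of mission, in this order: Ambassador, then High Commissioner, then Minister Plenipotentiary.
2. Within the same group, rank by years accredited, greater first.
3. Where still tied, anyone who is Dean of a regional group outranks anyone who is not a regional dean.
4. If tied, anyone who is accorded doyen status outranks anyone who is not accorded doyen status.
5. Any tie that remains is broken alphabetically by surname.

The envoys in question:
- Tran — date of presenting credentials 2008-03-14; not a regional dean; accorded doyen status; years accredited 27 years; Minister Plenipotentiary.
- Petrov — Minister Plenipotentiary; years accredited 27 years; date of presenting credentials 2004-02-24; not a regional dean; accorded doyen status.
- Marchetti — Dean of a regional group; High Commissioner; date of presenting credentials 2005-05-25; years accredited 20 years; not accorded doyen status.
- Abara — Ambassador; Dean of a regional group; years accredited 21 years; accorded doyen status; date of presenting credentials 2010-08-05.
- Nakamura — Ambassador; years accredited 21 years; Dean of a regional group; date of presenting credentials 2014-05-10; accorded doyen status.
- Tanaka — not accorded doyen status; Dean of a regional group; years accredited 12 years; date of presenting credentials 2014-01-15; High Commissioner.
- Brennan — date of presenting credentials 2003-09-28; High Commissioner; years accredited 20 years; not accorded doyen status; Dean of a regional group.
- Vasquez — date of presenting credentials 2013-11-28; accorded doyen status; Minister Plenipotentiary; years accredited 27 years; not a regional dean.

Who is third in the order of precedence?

By class of mission: Abara and Nakamura (Ambassador); then Brennan, Marchetti and Tanaka (High Commissioner); then Petrov, Tran and Vasquez (Minister Plenipotentiary).
Abara and Nakamura both have years accredited 21 years, so the next rule applies.
Abara and Nakamura are each Dean of a regional group, so the next rule applies.
Abara and Nakamura are each accorded doyen status, so the next rule applies.
Among Abara and Nakamura, alphabetically by surname: Abara before Nakamura.
Among Brennan, Marchetti and Tanaka, by years accredited (higher first): Brennan and Marchetti (20 years) before Tanaka (12 years).
Brennan and Marchetti are each Dean of a regional group, so the next rule applies.
Brennan and Marchetti are each not accorded doyen status, so the next rule applies.
Among Brennan and Marchetti, alphabetically by surname: Brennan before Marchetti.
Petrov, Tran and Vasquez all have years accredited 27 years, so the next rule applies.
Petrov, Tran and Vasquez are each not a regional dean, so the next rule applies.
Petrov, Tran and Vasquez are each accorded doyen status, so the next rule applies.
Among Petrov, Tran and Vasquez, alphabetically by surname: Petrov before Tran before Vasquez.
Order: Abara, Nakamura, Brennan, Marchetti, Tanaka, Petrov, Tran, Vasquez.

Brennan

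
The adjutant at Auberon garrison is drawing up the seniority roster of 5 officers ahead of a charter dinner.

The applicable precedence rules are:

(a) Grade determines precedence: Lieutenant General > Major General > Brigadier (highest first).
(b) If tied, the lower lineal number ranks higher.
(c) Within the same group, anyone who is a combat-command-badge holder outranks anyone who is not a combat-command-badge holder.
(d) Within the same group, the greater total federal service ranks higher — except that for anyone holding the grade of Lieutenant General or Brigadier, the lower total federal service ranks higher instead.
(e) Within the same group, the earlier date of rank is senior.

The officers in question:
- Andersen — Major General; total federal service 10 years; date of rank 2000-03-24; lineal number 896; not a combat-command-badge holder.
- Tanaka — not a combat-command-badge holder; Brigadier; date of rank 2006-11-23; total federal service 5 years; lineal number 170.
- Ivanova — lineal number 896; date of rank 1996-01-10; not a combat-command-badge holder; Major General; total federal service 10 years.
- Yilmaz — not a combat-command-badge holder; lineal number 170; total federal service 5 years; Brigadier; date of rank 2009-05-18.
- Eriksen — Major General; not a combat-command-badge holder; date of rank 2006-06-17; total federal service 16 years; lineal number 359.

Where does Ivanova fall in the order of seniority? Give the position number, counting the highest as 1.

2

By grade: Eriksen, Ivanova and Andersen (Major General); then Tanaka and Yilmaz (Brigadier).
Among Eriksen, Ivanova and Andersen, by lineal number (lower first): Eriksen (359) before Ivanova and Andersen (896).
Ivanova and Andersen are each not a combat-command-badge holder, so the next rule applies.
Ivanova and Andersen both have total federal service 10 years, so the next rule applies.
Among Ivanova and Andersen, by date of rank (earlier first): Ivanova (1996-01-10) before Andersen (2000-03-24).
Tanaka and Yilmaz both have lineal number 170, so the next rule applies.
Tanaka and Yilmaz are each not a combat-command-badge holder, so the next rule applies.
Tanaka and Yilmaz both have total federal service 5 years, so the next rule applies.
Among Tanaka and Yilmaz, by date of rank (earlier first): Tanaka (2006-11-23) before Yilmaz (2009-05-18).
Order: Eriksen, Ivanova, Andersen, Tanaka, Yilmaz. So position 2.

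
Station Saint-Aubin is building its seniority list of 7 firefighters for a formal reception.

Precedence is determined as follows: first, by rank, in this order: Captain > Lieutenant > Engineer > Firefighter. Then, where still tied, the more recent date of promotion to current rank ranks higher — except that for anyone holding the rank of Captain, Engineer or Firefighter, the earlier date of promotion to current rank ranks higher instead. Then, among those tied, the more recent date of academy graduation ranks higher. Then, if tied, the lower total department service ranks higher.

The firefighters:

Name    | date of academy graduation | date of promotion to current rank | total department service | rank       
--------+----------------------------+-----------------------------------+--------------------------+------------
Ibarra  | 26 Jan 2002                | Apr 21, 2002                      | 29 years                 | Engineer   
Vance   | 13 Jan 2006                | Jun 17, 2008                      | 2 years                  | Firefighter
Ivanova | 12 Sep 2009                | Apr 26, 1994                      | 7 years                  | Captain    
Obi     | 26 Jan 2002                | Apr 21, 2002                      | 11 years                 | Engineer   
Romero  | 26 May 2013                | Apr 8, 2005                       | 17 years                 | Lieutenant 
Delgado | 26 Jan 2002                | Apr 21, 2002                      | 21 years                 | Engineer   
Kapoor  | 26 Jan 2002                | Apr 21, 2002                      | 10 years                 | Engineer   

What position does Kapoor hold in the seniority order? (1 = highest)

By rank: Ivanova (Captain); then Romero (Lieutenant); then Kapoor, Obi, Delgado and Ibarra (Engineer); then Vance (Firefighter).
Kapoor, Obi, Delgado and Ibarra all have date of promotion to current rank Apr 21, 2002, so the next rule applies.
Kapoor, Obi, Delgado and Ibarra all have date of academy graduation 26 Jan 2002, so the next rule applies.
Among Kapoor, Obi, Delgado and Ibarra, by total department service (lower first): Kapoor (10 years) before Obi (11 years) before Delgado (21 years) before Ibarra (29 years).
Order: Ivanova, Romero, Kapoor, Obi, Delgado, Ibarra, Vance. So position 3.

3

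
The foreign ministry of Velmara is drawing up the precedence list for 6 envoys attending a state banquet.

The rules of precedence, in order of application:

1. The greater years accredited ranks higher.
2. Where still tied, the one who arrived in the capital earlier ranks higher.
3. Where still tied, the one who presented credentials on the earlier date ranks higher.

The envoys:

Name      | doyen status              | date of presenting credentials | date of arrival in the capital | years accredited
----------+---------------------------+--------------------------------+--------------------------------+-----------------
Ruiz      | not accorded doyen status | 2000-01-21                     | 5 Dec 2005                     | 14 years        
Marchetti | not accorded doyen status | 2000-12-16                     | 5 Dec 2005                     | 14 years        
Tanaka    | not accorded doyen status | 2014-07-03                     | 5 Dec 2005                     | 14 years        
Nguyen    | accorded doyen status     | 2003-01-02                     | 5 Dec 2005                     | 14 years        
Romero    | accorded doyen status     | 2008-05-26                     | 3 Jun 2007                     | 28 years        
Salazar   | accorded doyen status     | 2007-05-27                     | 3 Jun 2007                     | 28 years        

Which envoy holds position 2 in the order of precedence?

Romero

By years accredited (higher first): Salazar and Romero (both 28 years); then Ruiz, Marchetti, Nguyen and Tanaka (each 14 years).
Salazar and Romero both have date of arrival in the capital 3 Jun 2007, so the next rule applies.
Among Salazar and Romero, by date of presenting credentials (earlier first): Salazar (2007-05-27) before Romero (2008-05-26).
Ruiz, Marchetti, Nguyen and Tanaka all have date of arrival in the capital 5 Dec 2005, so the next rule applies.
Among Ruiz, Marchetti, Nguyen and Tanaka, by date of presenting credentials (earlier first): Ruiz (2000-01-21) before Marchetti (2000-12-16) before Nguyen (2003-01-02) before Tanaka (2014-07-03).
Order: Salazar, Romero, Ruiz, Marchetti, Nguyen, Tanaka.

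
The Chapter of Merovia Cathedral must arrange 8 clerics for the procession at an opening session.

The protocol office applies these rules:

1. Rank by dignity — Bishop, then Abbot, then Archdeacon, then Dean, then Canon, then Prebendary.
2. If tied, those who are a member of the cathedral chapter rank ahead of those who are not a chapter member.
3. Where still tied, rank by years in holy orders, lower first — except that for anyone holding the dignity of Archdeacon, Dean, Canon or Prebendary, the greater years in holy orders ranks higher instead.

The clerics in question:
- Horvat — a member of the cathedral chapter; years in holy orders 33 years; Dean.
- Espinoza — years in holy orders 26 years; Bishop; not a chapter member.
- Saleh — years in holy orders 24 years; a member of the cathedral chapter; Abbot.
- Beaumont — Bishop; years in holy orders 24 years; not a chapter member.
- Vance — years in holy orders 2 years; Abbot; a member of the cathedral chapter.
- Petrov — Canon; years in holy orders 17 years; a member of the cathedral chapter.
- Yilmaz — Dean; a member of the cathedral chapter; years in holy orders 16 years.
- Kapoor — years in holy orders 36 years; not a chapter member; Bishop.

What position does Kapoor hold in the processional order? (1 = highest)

By dignity: Beaumont, Espinoza and Kapoor (Bishop); then Vance and Saleh (Abbot); then Horvat and Yilmaz (Dean); then Petrov (Canon).
Beaumont, Espinoza and Kapoor are each not a chapter member, so the next rule applies.
Among Beaumont, Espinoza and Kapoor, by years in holy orders (lower first): Beaumont (24 years) before Espinoza (26 years) before Kapoor (36 years).
Vance and Saleh are each a member of the cathedral chapter, so the next rule applies.
Among Vance and Saleh, by years in holy orders (lower first): Vance (2 years) before Saleh (24 years).
Horvat and Yilmaz are each a member of the cathedral chapter, so the next rule applies.
Among Horvat and Yilmaz, by years in holy orders (higher first) (reversed rule for this group): Horvat (33 years) before Yilmaz (16 years).
Order: Beaumont, Espinoza, Kapoor, Vance, Saleh, Horvat, Yilmaz, Petrov. So position 3.

3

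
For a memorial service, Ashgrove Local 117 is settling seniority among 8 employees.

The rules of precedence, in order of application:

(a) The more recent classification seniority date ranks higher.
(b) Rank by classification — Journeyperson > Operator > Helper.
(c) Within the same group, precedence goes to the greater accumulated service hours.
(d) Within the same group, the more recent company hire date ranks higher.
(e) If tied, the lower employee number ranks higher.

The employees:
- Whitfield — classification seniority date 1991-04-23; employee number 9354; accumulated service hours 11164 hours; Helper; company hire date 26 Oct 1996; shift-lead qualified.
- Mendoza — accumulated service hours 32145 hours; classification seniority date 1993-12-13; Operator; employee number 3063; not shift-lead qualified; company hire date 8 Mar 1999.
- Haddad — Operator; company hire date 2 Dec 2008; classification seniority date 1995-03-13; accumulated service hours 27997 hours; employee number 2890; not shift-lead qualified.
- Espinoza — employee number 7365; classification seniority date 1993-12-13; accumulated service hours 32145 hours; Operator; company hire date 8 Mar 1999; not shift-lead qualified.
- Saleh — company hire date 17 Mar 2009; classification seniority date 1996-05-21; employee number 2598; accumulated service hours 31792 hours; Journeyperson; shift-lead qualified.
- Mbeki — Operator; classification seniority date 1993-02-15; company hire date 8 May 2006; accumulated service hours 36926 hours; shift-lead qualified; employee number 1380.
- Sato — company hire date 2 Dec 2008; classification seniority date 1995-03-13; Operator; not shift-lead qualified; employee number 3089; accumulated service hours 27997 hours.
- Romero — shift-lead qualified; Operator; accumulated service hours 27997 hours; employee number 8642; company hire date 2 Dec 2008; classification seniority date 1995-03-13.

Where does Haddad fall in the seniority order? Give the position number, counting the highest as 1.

By classification seniority date (later first): Saleh (1996-05-21); then Haddad, Sato and Romero (each 1995-03-13); then Mendoza and Espinoza (both 1993-12-13); then Mbeki (1993-02-15); then Whitfield (1991-04-23).
Haddad, Sato and Romero are each Operator, so the next rule applies.
Haddad, Sato and Romero all have accumulated service hours 27997 hours, so the next rule applies.
Haddad, Sato and Romero all have company hire date 2 Dec 2008, so the next rule applies.
Among Haddad, Sato and Romero, by employee number (lower first): Haddad (2890) before Sato (3089) before Romero (8642).
Mendoza and Espinoza are each Operator, so the next rule applies.
Mendoza and Espinoza both have accumulated service hours 32145 hours, so the next rule applies.
Mendoza and Espinoza both have company hire date 8 Mar 1999, so the next rule applies.
Among Mendoza and Espinoza, by employee number (lower first): Mendoza (3063) before Espinoza (7365).
Order: Saleh, Haddad, Sato, Romero, Mendoza, Espinoza, Mbeki, Whitfield. So position 2.

2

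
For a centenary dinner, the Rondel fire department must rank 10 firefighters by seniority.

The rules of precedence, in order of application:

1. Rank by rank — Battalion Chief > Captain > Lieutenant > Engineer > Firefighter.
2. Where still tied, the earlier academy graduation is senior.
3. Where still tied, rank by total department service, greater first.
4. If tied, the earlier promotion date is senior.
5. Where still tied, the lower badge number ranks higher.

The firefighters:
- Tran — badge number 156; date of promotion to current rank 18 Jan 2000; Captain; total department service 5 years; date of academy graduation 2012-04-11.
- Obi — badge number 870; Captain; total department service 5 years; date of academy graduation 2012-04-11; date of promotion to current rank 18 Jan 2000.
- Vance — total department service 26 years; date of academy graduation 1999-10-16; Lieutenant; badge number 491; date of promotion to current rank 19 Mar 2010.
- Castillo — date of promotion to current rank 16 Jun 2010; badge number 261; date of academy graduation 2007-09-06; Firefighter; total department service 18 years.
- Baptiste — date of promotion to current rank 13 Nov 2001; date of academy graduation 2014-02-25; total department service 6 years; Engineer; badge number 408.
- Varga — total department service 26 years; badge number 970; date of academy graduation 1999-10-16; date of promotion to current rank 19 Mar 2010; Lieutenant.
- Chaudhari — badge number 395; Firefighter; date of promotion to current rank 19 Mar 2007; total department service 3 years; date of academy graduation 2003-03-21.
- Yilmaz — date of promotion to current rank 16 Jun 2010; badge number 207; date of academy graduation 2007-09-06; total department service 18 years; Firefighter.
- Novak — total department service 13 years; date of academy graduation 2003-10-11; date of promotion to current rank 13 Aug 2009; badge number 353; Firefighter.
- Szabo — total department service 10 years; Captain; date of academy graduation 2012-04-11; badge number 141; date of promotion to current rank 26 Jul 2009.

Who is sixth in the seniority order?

By rank: Szabo, Tran and Obi (Captain); then Vance and Varga (Lieutenant); then Baptiste (Engineer); then Chaudhari, Novak, Yilmaz and Castillo (Firefighter).
Szabo, Tran and Obi all have date of academy graduation 2012-04-11, so the next rule applies.
Among Szabo, Tran and Obi, by total department service (higher first): Szabo (10 years) before Tran and Obi (5 years).
Tran and Obi both have date of promotion to current rank 18 Jan 2000, so the next rule applies.
Among Tran and Obi, by badge number (lower first): Tran (156) before Obi (870).
Vance and Varga both have date of academy graduation 1999-10-16, so the next rule applies.
Vance and Varga both have total department service 26 years, so the next rule applies.
Vance and Varga both have date of promotion to current rank 19 Mar 2010, so the next rule applies.
Among Vance and Varga, by badge number (lower first): Vance (491) before Varga (970).
Among Chaudhari, Novak, Yilmaz and Castillo, by date of academy graduation (earlier first): Chaudhari (2003-03-21) before Novak (2003-10-11) before Yilmaz and Castillo (2007-09-06).
Yilmaz and Castillo both have total department service 18 years, so the next rule applies.
Yilmaz and Castillo both have date of promotion to current rank 16 Jun 2010, so the next rule applies.
Among Yilmaz and Castillo, by badge number (lower first): Yilmaz (207) before Castillo (261).
Order: Szabo, Tran, Obi, Vance, Varga, Baptiste, Chaudhari, Novak, Yilmaz, Castillo.

Baptiste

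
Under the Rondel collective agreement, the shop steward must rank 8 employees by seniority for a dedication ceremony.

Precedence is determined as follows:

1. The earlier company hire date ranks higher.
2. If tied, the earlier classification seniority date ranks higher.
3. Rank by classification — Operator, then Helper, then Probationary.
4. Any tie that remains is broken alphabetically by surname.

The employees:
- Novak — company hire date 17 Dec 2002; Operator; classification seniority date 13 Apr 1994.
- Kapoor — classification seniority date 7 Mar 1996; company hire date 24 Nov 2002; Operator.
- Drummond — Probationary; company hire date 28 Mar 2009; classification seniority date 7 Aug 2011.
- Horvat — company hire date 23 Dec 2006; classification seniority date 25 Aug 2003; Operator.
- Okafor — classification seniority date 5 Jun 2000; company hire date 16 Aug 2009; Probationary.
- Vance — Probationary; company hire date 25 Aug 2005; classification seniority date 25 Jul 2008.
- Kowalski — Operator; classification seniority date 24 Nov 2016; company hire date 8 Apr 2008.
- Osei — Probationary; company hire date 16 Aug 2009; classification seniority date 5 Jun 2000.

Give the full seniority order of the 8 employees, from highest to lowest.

Kapoor, Novak, Vance, Horvat, Kowalski, Drummond, Okafor, Osei

By company hire date (earlier first): Kapoor (24 Nov 2002); then Novak (17 Dec 2002); then Vance (25 Aug 2005); then Horvat (23 Dec 2006); then Kowalski (8 Apr 2008); then Drummond (28 Mar 2009); then Okafor and Osei (both 16 Aug 2009).
Okafor and Osei both have classification seniority date 5 Jun 2000, so the next rule applies.
Okafor and Osei are each Probationary, so the next rule applies.
Among Okafor and Osei, alphabetically by surname: Okafor before Osei.
Full order: Kapoor, Novak, Vance, Horvat, Kowalski, Drummond, Okafor, Osei.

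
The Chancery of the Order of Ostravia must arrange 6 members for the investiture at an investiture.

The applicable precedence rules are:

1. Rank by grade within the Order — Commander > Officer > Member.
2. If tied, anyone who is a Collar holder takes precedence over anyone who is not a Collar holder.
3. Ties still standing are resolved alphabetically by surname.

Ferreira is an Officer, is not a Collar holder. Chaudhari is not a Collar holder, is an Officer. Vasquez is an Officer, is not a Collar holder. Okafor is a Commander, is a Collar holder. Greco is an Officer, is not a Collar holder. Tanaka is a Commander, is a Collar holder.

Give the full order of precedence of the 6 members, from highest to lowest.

Okafor, Tanaka, Chaudhari, Ferreira, Greco, Vasquez

By grade within the Order: Okafor and Tanaka (Commander); then Chaudhari, Ferreira, Greco and Vasquez (Officer).
Okafor and Tanaka are each a Collar holder, so the next rule applies.
Among Okafor and Tanaka, alphabetically by surname: Okafor before Tanaka.
Chaudhari, Ferreira, Greco and Vasquez are each not a Collar holder, so the next rule applies.
Among Chaudhari, Ferreira, Greco and Vasquez, alphabetically by surname: Chaudhari before Ferreira before Greco before Vasquez.
Full order: Okafor, Tanaka, Chaudhari, Ferreira, Greco, Vasquez.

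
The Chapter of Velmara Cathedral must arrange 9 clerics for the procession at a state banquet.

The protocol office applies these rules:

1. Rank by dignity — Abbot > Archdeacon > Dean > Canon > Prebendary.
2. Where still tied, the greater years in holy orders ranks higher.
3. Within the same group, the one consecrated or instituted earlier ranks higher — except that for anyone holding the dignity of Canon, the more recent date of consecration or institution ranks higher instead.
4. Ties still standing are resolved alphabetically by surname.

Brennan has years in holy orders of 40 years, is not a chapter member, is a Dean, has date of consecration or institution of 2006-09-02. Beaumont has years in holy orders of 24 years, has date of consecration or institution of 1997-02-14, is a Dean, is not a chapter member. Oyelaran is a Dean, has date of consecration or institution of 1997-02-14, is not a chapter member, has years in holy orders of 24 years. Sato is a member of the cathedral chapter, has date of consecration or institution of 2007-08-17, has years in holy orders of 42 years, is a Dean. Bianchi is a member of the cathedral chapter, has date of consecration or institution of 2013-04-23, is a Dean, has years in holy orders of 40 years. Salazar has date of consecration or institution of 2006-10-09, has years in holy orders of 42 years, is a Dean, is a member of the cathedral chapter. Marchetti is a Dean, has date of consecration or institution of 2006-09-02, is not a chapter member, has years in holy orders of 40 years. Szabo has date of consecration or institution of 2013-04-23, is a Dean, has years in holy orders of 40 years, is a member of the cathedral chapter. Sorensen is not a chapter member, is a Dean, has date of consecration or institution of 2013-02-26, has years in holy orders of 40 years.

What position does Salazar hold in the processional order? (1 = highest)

1

By dignity: Salazar, Sato, Brennan, Marchetti, Sorensen, Bianchi, Szabo, Beaumont and Oyelaran (Dean).
Among Salazar, Sato, Brennan, Marchetti, Sorensen, Bianchi, Szabo, Beaumont and Oyelaran, by years in holy orders (higher first): Salazar and Sato (42 years) before Brennan, Marchetti, Sorensen, Bianchi and Szabo (40 years) before Beaumont and Oyelaran (24 years).
Among Salazar and Sato, by date of consecration or institution (earlier first): Salazar (2006-10-09) before Sato (2007-08-17).
Among Brennan, Marchetti, Sorensen, Bianchi and Szabo, by date of consecration or institution (earlier first): Brennan and Marchetti (2006-09-02) before Sorensen (2013-02-26) before Bianchi and Szabo (2013-04-23).
Among Brennan and Marchetti, alphabetically by surname: Brennan before Marchetti.
Among Bianchi and Szabo, alphabetically by surname: Bianchi before Szabo.
Beaumont and Oyelaran both have date of consecration or institution 1997-02-14, so the next rule applies.
Among Beaumont and Oyelaran, alphabetically by surname: Beaumont before Oyelaran.
Order: Salazar, Sato, Brennan, Marchetti, Sorensen, Bianchi, Szabo, Beaumont, Oyelaran. So position 1.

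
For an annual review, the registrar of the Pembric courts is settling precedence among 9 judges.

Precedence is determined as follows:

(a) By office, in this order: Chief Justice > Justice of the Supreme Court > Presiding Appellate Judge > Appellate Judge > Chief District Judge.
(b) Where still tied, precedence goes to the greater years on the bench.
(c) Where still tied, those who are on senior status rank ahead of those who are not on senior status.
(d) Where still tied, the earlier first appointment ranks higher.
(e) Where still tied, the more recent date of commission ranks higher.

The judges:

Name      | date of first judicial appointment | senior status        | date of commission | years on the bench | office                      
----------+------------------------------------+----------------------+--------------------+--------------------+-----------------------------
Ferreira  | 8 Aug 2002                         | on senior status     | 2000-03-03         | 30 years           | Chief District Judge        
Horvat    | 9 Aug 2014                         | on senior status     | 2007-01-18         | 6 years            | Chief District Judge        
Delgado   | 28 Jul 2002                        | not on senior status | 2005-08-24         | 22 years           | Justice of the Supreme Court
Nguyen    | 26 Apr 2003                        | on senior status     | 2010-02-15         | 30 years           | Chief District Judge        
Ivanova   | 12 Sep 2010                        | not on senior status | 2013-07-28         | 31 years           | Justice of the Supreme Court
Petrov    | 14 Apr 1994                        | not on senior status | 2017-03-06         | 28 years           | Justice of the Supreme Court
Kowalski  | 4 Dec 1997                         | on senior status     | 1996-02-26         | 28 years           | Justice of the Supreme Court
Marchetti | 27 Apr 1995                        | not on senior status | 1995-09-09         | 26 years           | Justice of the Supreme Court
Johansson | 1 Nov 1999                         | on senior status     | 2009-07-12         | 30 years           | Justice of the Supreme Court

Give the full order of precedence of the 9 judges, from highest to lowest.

Ivanova, Johansson, Kowalski, Petrov, Marchetti, Delgado, Ferreira, Nguyen, Horvat

By office: Ivanova, Johansson, Kowalski, Petrov, Marchetti and Delgado (Justice of the Supreme Court); then Ferreira, Nguyen and Horvat (Chief District Judge).
Among Ivanova, Johansson, Kowalski, Petrov, Marchetti and Delgado, by years on the bench (higher first): Ivanova (31 years) before Johansson (30 years) before Kowalski and Petrov (28 years) before Marchetti (26 years) before Delgado (22 years).
Among Kowalski and Petrov, on senior status before not on senior status: Kowalski (on senior status) before Petrov (not on senior status).
Among Ferreira, Nguyen and Horvat, by years on the bench (higher first): Ferreira and Nguyen (30 years) before Horvat (6 years).
Ferreira and Nguyen are each on senior status, so the next rule applies.
Among Ferreira and Nguyen, by date of first judicial appointment (earlier first): Ferreira (8 Aug 2002) before Nguyen (26 Apr 2003).
Full order: Ivanova, Johansson, Kowalski, Petrov, Marchetti, Delgado, Ferreira, Nguyen, Horvat.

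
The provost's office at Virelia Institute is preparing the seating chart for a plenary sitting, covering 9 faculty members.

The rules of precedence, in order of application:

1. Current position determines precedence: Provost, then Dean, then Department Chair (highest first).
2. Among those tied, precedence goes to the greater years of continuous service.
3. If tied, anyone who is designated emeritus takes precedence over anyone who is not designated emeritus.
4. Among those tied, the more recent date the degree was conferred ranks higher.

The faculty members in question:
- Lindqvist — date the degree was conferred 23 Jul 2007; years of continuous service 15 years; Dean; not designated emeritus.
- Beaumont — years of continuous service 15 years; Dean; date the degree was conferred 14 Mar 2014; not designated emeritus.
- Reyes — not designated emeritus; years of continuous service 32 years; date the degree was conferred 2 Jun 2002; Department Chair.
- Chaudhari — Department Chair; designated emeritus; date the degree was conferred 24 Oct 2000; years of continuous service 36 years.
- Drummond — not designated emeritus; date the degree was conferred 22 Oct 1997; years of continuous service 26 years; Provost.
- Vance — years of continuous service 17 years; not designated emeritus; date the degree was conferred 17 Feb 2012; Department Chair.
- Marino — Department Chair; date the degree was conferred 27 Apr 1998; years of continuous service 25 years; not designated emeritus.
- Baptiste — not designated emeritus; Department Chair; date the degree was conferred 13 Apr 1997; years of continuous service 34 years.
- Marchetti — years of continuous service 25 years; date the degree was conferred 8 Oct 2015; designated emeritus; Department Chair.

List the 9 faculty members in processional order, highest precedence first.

Drummond, Beaumont, Lindqvist, Chaudhari, Baptiste, Reyes, Marchetti, Marino, Vance

By current position: Drummond (Provost); then Beaumont and Lindqvist (Dean); then Chaudhari, Baptiste, Reyes, Marchetti, Marino and Vance (Department Chair).
Beaumont and Lindqvist both have years of continuous service 15 years, so the next rule applies.
Beaumont and Lindqvist are each not designated emeritus, so the next rule applies.
Among Beaumont and Lindqvist, by date the degree was conferred (later first): Beaumont (14 Mar 2014) before Lindqvist (23 Jul 2007).
Among Chaudhari, Baptiste, Reyes, Marchetti, Marino and Vance, by years of continuous service (higher first): Chaudhari (36 years) before Baptiste (34 years) before Reyes (32 years) before Marchetti and Marino (25 years) before Vance (17 years).
Among Marchetti and Marino, designated emeritus before not designated emeritus: Marchetti (designated emeritus) before Marino (not designated emeritus).
Full order: Drummond, Beaumont, Lindqvist, Chaudhari, Baptiste, Reyes, Marchetti, Marino, Vance.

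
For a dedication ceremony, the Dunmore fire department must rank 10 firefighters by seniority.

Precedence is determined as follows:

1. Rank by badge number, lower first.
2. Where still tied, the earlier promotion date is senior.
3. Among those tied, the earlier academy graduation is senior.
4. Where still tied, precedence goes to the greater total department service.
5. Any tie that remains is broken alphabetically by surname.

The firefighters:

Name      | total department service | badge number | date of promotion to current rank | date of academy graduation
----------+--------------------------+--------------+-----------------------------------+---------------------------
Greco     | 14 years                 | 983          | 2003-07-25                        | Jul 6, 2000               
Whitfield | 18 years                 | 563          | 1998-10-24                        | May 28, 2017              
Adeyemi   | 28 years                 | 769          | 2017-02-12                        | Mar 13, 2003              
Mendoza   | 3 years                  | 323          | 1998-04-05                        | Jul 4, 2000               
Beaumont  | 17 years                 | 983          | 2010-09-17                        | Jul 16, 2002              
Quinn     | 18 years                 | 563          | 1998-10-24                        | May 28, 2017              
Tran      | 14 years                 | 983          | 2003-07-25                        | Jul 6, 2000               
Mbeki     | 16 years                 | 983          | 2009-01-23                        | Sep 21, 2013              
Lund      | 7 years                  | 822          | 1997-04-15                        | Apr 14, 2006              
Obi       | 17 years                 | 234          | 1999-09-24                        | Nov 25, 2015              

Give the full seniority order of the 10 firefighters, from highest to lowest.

Obi, Mendoza, Quinn, Whitfield, Adeyemi, Lund, Greco, Tran, Mbeki, Beaumont

By badge number (lower first): Obi (234); then Mendoza (323); then Quinn and Whitfield (both 563); then Adeyemi (769); then Lund (822); then Greco, Tran, Mbeki and Beaumont (each 983).
Quinn and Whitfield both have date of promotion to current rank 1998-10-24, so the next rule applies.
Quinn and Whitfield both have date of academy graduation May 28, 2017, so the next rule applies.
Quinn and Whitfield both have total department service 18 years, so the next rule applies.
Among Quinn and Whitfield, alphabetically by surname: Quinn before Whitfield.
Among Greco, Tran, Mbeki and Beaumont, by date of promotion to current rank (earlier first): Greco and Tran (2003-07-25) before Mbeki (2009-01-23) before Beaumont (2010-09-17).
Greco and Tran both have date of academy graduation Jul 6, 2000, so the next rule applies.
Greco and Tran both have total department service 14 years, so the next rule applies.
Among Greco and Tran, alphabetically by surname: Greco before Tran.
Full order: Obi, Mendoza, Quinn, Whitfield, Adeyemi, Lund, Greco, Tran, Mbeki, Beaumont.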